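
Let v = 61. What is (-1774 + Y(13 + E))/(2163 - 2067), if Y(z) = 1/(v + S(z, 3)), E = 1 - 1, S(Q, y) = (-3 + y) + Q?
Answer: -131275/7104 ≈ -18.479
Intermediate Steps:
S(Q, y) = -3 + Q + y
E = 0
Y(z) = 1/(61 + z) (Y(z) = 1/(61 + (-3 + z + 3)) = 1/(61 + z))
(-1774 + Y(13 + E))/(2163 - 2067) = (-1774 + 1/(61 + (13 + 0)))/(2163 - 2067) = (-1774 + 1/(61 + 13))/96 = (-1774 + 1/74)*(1/96) = -131275/74*1/96 = -131275/7104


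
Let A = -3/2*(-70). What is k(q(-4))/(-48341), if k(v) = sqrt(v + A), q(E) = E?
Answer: -sqrt(101)/48341 ≈ -0.00020790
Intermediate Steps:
A = 105 (A = -3*1/2*(-70) = -3/2*(-70) = 105)
k(v) = sqrt(105 + v) (k(v) = sqrt(v + 105) = sqrt(105 + v))
k(q(-4))/(-48341) = sqrt(105 - 4)/(-48341) = sqrt(101)*(-1/48341) = -sqrt(101)/48341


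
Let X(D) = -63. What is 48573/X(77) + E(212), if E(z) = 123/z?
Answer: -163329/212 ≈ -770.42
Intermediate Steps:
48573/X(77) + E(212) = 48573/(-63) + 123/212 = 48573*(-1/63) + 123*(1/212) = -771 + 123/212 = -163329/212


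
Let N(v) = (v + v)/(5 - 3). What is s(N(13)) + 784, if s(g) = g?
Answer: 797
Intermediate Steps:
N(v) = v (N(v) = (2*v)/2 = (2*v)*(½) = v)
s(N(13)) + 784 = 13 + 784 = 797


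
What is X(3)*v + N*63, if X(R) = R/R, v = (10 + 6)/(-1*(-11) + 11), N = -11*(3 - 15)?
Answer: 91484/11 ≈ 8316.7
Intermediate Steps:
N = 132 (N = -11*(-12) = 132)
v = 8/11 (v = 16/(11 + 11) = 16/22 = 16*(1/22) = 8/11 ≈ 0.72727)
X(R) = 1
X(3)*v + N*63 = 1*(8/11) + 132*63 = 8/11 + 8316 = 91484/11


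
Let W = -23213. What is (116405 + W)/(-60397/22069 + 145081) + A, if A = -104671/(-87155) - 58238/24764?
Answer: -36595051004480907/71982491094940340 ≈ -0.50839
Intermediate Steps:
A = -1241830123/1079153210 (A = -104671*(-1/87155) - 58238*1/24764 = 104671/87155 - 29119/12382 = -1241830123/1079153210 ≈ -1.1507)
(116405 + W)/(-60397/22069 + 145081) + A = (116405 - 23213)/(-60397/22069 + 145081) - 1241830123/1079153210 = 93192/(-60397*1/22069 + 145081) - 1241830123/1079153210 = 93192/(-60397/22069 + 145081) - 1241830123/1079153210 = 93192/(3201732192/22069) - 1241830123/1079153210 = 93192*(22069/3201732192) - 1241830123/1079153210 = 85693927/133405508 - 1241830123/1079153210 = -36595051004480907/71982491094940340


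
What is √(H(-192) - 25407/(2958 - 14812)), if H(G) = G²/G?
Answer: I*√26678150094/11854 ≈ 13.779*I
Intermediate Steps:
H(G) = G
√(H(-192) - 25407/(2958 - 14812)) = √(-192 - 25407/(2958 - 14812)) = √(-192 - 25407/(-11854)) = √(-192 - 25407*(-1/11854)) = √(-192 + 25407/11854) = √(-2250561/11854) = I*√26678150094/11854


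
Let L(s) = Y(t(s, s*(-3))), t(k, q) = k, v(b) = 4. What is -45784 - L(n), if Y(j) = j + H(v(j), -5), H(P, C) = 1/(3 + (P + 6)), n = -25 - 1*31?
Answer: -594465/13 ≈ -45728.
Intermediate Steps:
n = -56 (n = -25 - 31 = -56)
H(P, C) = 1/(9 + P) (H(P, C) = 1/(3 + (6 + P)) = 1/(9 + P))
Y(j) = 1/13 + j (Y(j) = j + 1/(9 + 4) = j + 1/13 = 1/13 + j)
L(s) = 1/13 + s
-45784 - L(n) = -45784 - (1/13 - 56) = -45784 - 1*(-727/13) = -45784 + 727/13 = -594465/13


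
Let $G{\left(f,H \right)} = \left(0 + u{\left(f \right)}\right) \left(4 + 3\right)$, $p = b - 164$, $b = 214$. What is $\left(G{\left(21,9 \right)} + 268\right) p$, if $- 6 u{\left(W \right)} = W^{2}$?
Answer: $-12325$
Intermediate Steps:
$p = 50$ ($p = 214 - 164 = 50$)
$u{\left(W \right)} = - \frac{W^{2}}{6}$
$G{\left(f,H \right)} = - \frac{7 f^{2}}{6}$ ($G{\left(f,H \right)} = \left(0 - \frac{f^{2}}{6}\right) \left(4 + 3\right) = - \frac{f^{2}}{6} \cdot 7 = - \frac{7 f^{2}}{6}$)
$\left(G{\left(21,9 \right)} + 268\right) p = \left(- \frac{7 \cdot 21^{2}}{6} + 268\right) 50 = \left(\left(- \frac{7}{6}\right) 441 + 268\right) 50 = \left(- \frac{1029}{2} + 268\right) 50 = \left(- \frac{493}{2}\right) 50 = -12325$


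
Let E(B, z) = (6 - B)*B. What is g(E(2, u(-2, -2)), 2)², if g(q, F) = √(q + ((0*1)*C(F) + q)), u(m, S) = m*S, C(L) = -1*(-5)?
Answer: 16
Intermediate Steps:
C(L) = 5
u(m, S) = S*m
E(B, z) = B*(6 - B)
g(q, F) = √2*√q (g(q, F) = √(q + ((0*1)*5 + q)) = √(q + (0*5 + q)) = √(q + (0 + q)) = √(q + q) = √(2*q) = √2*√q)
g(E(2, u(-2, -2)), 2)² = (√2*√(2*(6 - 1*2)))² = (√2*√(2*(6 - 2)))² = (√2*√(2*4))² = (√2*√8)² = (√2*(2*√2))² = 4² = 16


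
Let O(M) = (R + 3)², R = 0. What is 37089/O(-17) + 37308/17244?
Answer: 5924986/1437 ≈ 4123.2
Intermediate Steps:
O(M) = 9 (O(M) = (0 + 3)² = 3² = 9)
37089/O(-17) + 37308/17244 = 37089/9 + 37308/17244 = 37089*(⅑) + 37308*(1/17244) = 4121 + 3109/1437 = 5924986/1437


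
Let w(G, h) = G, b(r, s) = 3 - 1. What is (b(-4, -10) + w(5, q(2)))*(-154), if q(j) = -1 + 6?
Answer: -1078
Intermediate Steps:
b(r, s) = 2
q(j) = 5
(b(-4, -10) + w(5, q(2)))*(-154) = (2 + 5)*(-154) = 7*(-154) = -1078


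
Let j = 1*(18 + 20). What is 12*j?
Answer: 456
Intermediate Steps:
j = 38 (j = 1*38 = 38)
12*j = 12*38 = 456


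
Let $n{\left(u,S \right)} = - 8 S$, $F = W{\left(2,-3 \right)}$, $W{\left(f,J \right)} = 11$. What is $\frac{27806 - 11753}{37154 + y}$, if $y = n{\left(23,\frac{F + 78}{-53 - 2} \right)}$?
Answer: $\frac{294305}{681394} \approx 0.43192$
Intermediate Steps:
$F = 11$
$y = \frac{712}{55}$ ($y = - 8 \frac{11 + 78}{-53 - 2} = - 8 \frac{89}{-55} = - 8 \cdot 89 \left(- \frac{1}{55}\right) = \left(-8\right) \left(- \frac{89}{55}\right) = \frac{712}{55} \approx 12.945$)
$\frac{27806 - 11753}{37154 + y} = \frac{27806 - 11753}{37154 + \frac{712}{55}} = \frac{16053}{\frac{2044182}{55}} = 16053 \cdot \frac{55}{2044182} = \frac{294305}{681394}$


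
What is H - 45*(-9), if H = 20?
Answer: 425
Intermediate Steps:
H - 45*(-9) = 20 - 45*(-9) = 20 + 405 = 425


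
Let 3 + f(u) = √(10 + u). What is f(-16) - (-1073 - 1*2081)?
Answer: 3151 + I*√6 ≈ 3151.0 + 2.4495*I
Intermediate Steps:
f(u) = -3 + √(10 + u)
f(-16) - (-1073 - 1*2081) = (-3 + √(10 - 16)) - (-1073 - 1*2081) = (-3 + √(-6)) - (-1073 - 2081) = (-3 + I*√6) - 1*(-3154) = (-3 + I*√6) + 3154 = 3151 + I*√6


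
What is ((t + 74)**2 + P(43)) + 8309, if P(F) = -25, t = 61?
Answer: 26509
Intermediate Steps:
((t + 74)**2 + P(43)) + 8309 = ((61 + 74)**2 - 25) + 8309 = (135**2 - 25) + 8309 = (18225 - 25) + 8309 = 18200 + 8309 = 26509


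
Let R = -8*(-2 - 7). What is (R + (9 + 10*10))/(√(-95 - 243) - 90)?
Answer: -8145/4219 - 2353*I*√2/8438 ≈ -1.9306 - 0.39436*I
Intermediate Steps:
R = 72 (R = -8*(-9) = 72)
(R + (9 + 10*10))/(√(-95 - 243) - 90) = (72 + (9 + 10*10))/(√(-95 - 243) - 90) = (72 + (9 + 100))/(√(-338) - 90) = (72 + 109)/(13*I*√2 - 90) = 181/(-90 + 13*I*√2)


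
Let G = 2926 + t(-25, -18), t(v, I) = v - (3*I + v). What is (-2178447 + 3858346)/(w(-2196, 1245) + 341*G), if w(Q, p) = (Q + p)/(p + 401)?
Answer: 2765113754/1672631329 ≈ 1.6532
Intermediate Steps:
t(v, I) = -3*I (t(v, I) = v - (v + 3*I) = v + (-v - 3*I) = -3*I)
w(Q, p) = (Q + p)/(401 + p)
G = 2980 (G = 2926 - 3*(-18) = 2926 + 54 = 2980)
(-2178447 + 3858346)/(w(-2196, 1245) + 341*G) = (-2178447 + 3858346)/((-2196 + 1245)/(401 + 1245) + 341*2980) = 1679899/(-951/1646 + 1016180) = 1679899/(1672631329/1646) = 1679899*(1646/1672631329) = 2765113754/1672631329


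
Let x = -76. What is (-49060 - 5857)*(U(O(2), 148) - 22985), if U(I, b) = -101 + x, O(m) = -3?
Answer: 1271987554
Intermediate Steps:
U(I, b) = -177 (U(I, b) = -101 - 76 = -177)
(-49060 - 5857)*(U(O(2), 148) - 22985) = (-49060 - 5857)*(-177 - 22985) = -54917*(-23162) = 1271987554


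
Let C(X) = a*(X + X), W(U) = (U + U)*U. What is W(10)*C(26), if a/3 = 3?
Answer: 93600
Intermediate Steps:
a = 9 (a = 3*3 = 9)
W(U) = 2*U**2 (W(U) = (2*U)*U = 2*U**2)
C(X) = 18*X (C(X) = 9*(X + X) = 9*(2*X) = 18*X)
W(10)*C(26) = (2*10**2)*(18*26) = (2*100)*468 = 200*468 = 93600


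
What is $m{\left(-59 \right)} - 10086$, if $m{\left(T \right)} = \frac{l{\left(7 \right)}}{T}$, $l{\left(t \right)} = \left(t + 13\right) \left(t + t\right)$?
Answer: $- \frac{595354}{59} \approx -10091.0$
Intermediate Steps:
$l{\left(t \right)} = 2 t \left(13 + t\right)$ ($l{\left(t \right)} = \left(13 + t\right) 2 t = 2 t \left(13 + t\right)$)
$m{\left(T \right)} = \frac{280}{T}$ ($m{\left(T \right)} = \frac{2 \cdot 7 \left(13 + 7\right)}{T} = \frac{2 \cdot 7 \cdot 20}{T} = \frac{280}{T}$)
$m{\left(-59 \right)} - 10086 = \frac{280}{-59} - 10086 = 280 \left(- \frac{1}{59}\right) - 10086 = - \frac{280}{59} - 10086 = - \frac{595354}{59}$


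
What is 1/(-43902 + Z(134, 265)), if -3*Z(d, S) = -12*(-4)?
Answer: -1/43918 ≈ -2.2770e-5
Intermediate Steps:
Z(d, S) = -16 (Z(d, S) = -(-4)*(-4) = -⅓*48 = -16)
1/(-43902 + Z(134, 265)) = 1/(-43902 - 16) = 1/(-43918) = -1/43918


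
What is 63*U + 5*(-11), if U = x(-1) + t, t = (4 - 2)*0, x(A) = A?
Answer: -118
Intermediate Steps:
t = 0 (t = 2*0 = 0)
U = -1 (U = -1 + 0 = -1)
63*U + 5*(-11) = 63*(-1) + 5*(-11) = -63 - 55 = -118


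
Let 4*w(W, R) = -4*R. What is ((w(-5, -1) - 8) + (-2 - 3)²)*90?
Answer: 1620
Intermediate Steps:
w(W, R) = -R (w(W, R) = (-4*R)/4 = -R)
((w(-5, -1) - 8) + (-2 - 3)²)*90 = ((-1*(-1) - 8) + (-2 - 3)²)*90 = ((1 - 8) + (-5)²)*90 = (-7 + 25)*90 = 18*90 = 1620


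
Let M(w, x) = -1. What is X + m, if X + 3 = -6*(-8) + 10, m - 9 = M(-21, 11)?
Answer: 63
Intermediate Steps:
m = 8 (m = 9 - 1 = 8)
X = 55 (X = -3 + (-6*(-8) + 10) = -3 + (48 + 10) = -3 + 58 = 55)
X + m = 55 + 8 = 63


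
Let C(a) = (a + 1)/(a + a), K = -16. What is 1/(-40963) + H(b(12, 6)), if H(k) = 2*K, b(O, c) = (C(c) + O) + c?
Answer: -1310817/40963 ≈ -32.000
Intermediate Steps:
C(a) = (1 + a)/(2*a) (C(a) = (1 + a)/((2*a)) = (1 + a)*(1/(2*a)) = (1 + a)/(2*a))
b(O, c) = O + c + (1 + c)/(2*c) (b(O, c) = ((1 + c)/(2*c) + O) + c = (O + (1 + c)/(2*c)) + c = O + c + (1 + c)/(2*c))
H(k) = -32 (H(k) = 2*(-16) = -32)
1/(-40963) + H(b(12, 6)) = 1/(-40963) - 32 = -1/40963 - 32 = -1310817/40963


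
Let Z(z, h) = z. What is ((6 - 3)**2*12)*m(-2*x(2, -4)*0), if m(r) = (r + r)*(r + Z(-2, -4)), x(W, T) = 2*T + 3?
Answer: 0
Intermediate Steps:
x(W, T) = 3 + 2*T
m(r) = 2*r*(-2 + r) (m(r) = (r + r)*(r - 2) = (2*r)*(-2 + r) = 2*r*(-2 + r))
((6 - 3)**2*12)*m(-2*x(2, -4)*0) = ((6 - 3)**2*12)*(2*(-2*(3 + 2*(-4))*0)*(-2 - 2*(3 + 2*(-4))*0)) = (3**2*12)*(2*(-2*(3 - 8)*0)*(-2 - 2*(3 - 8)*0)) = (9*12)*(2*(-2*(-5)*0)*(-2 - 2*(-5)*0)) = 108*(2*(10*0)*(-2 + 10*0)) = 108*(2*0*(-2 + 0)) = 108*(2*0*(-2)) = 108*0 = 0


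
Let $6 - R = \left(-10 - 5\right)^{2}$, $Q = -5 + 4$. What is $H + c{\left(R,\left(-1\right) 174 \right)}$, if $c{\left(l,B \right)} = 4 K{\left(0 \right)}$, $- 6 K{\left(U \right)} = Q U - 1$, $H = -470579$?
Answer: $- \frac{1411735}{3} \approx -4.7058 \cdot 10^{5}$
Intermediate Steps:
$Q = -1$
$K{\left(U \right)} = \frac{1}{6} + \frac{U}{6}$ ($K{\left(U \right)} = - \frac{- U - 1}{6} = - \frac{-1 - U}{6} = \frac{1}{6} + \frac{U}{6}$)
$R = -219$ ($R = 6 - \left(-10 - 5\right)^{2} = 6 - \left(-15\right)^{2} = 6 - 225 = -219$)
$c{\left(l,B \right)} = \frac{2}{3}$ ($c{\left(l,B \right)} = 4 \left(\frac{1}{6} + \frac{1}{6} \cdot 0\right) = 4 \left(\frac{1}{6} + 0\right) = 4 \cdot \frac{1}{6} = \frac{2}{3}$)
$H + c{\left(R,\left(-1\right) 174 \right)} = -470579 + \frac{2}{3} = - \frac{1411735}{3}$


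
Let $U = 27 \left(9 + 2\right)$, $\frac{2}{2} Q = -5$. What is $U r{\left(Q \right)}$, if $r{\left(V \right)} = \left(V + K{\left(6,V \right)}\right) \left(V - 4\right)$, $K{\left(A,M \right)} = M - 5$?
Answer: $40095$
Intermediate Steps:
$Q = -5$
$K{\left(A,M \right)} = -5 + M$ ($K{\left(A,M \right)} = M - 5 = -5 + M$)
$U = 297$ ($U = 27 \cdot 11 = 297$)
$r{\left(V \right)} = \left(-5 + 2 V\right) \left(-4 + V\right)$ ($r{\left(V \right)} = \left(V + \left(-5 + V\right)\right) \left(V - 4\right) = \left(-5 + 2 V\right) \left(-4 + V\right)$)
$U r{\left(Q \right)} = 297 \left(20 - -65 + 2 \left(-5\right)^{2}\right) = 297 \left(20 + 65 + 2 \cdot 25\right) = 297 \left(20 + 65 + 50\right) = 297 \cdot 135 = 40095$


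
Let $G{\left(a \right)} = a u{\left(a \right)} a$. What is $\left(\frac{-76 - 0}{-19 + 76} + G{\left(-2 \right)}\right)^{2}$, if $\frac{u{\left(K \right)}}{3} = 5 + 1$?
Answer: $\frac{44944}{9} \approx 4993.8$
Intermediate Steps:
$u{\left(K \right)} = 18$ ($u{\left(K \right)} = 3 \left(5 + 1\right) = 3 \cdot 6 = 18$)
$G{\left(a \right)} = 18 a^{2}$ ($G{\left(a \right)} = a 18 a = 18 a a = 18 a^{2}$)
$\left(\frac{-76 - 0}{-19 + 76} + G{\left(-2 \right)}\right)^{2} = \left(\frac{-76 - 0}{-19 + 76} + 18 \left(-2\right)^{2}\right)^{2} = \left(\frac{-76 + 0}{57} + 18 \cdot 4\right)^{2} = \left(\left(-76\right) \frac{1}{57} + 72\right)^{2} = \left(- \frac{4}{3} + 72\right)^{2} = \left(\frac{212}{3}\right)^{2} = \frac{44944}{9}$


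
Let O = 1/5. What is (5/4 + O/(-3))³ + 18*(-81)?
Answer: -314570089/216000 ≈ -1456.3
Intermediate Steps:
O = ⅕ ≈ 0.20000
(5/4 + O/(-3))³ + 18*(-81) = (5/4 + (⅕)/(-3))³ + 18*(-81) = (5*(¼) + (⅕)*(-⅓))³ - 1458 = (5/4 - 1/15)³ - 1458 = (71/60)³ - 1458 = 357911/216000 - 1458 = -314570089/216000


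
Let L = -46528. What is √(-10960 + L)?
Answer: 4*I*√3593 ≈ 239.77*I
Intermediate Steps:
√(-10960 + L) = √(-10960 - 46528) = √(-57488) = 4*I*√3593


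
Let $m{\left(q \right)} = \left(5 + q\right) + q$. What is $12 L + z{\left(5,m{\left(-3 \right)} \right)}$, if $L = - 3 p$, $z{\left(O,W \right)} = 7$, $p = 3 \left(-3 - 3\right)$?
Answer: $655$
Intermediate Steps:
$p = -18$ ($p = 3 \left(-6\right) = -18$)
$m{\left(q \right)} = 5 + 2 q$
$L = 54$ ($L = \left(-3\right) \left(-18\right) = 54$)
$12 L + z{\left(5,m{\left(-3 \right)} \right)} = 12 \cdot 54 + 7 = 648 + 7 = 655$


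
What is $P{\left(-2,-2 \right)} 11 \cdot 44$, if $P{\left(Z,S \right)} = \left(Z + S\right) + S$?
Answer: $-2904$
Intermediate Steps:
$P{\left(Z,S \right)} = Z + 2 S$ ($P{\left(Z,S \right)} = \left(S + Z\right) + S = Z + 2 S$)
$P{\left(-2,-2 \right)} 11 \cdot 44 = \left(-2 + 2 \left(-2\right)\right) 11 \cdot 44 = \left(-2 - 4\right) 11 \cdot 44 = \left(-6\right) 11 \cdot 44 = \left(-66\right) 44 = -2904$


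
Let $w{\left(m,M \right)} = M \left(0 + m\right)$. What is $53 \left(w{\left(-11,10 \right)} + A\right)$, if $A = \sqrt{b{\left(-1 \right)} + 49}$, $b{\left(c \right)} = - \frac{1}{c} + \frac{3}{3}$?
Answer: $-5830 + 53 \sqrt{51} \approx -5451.5$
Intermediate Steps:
$w{\left(m,M \right)} = M m$
$b{\left(c \right)} = 1 - \frac{1}{c}$ ($b{\left(c \right)} = - \frac{1}{c} + 3 \cdot \frac{1}{3} = - \frac{1}{c} + 1 = 1 - \frac{1}{c}$)
$A = \sqrt{51}$ ($A = \sqrt{\frac{-1 - 1}{-1} + 49} = \sqrt{\left(-1\right) \left(-2\right) + 49} = \sqrt{2 + 49} = \sqrt{51} \approx 7.1414$)
$53 \left(w{\left(-11,10 \right)} + A\right) = 53 \left(10 \left(-11\right) + \sqrt{51}\right) = 53 \left(-110 + \sqrt{51}\right) = -5830 + 53 \sqrt{51}$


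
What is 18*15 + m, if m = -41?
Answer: 229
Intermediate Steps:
18*15 + m = 18*15 - 41 = 270 - 41 = 229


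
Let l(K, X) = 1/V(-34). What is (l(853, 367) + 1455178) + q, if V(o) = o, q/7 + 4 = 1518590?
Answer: 410899519/34 ≈ 1.2085e+7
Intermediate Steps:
q = 10630102 (q = -28 + 7*1518590 = -28 + 10630130 = 10630102)
l(K, X) = -1/34 (l(K, X) = 1/(-34) = -1/34)
(l(853, 367) + 1455178) + q = (-1/34 + 1455178) + 10630102 = 49476051/34 + 10630102 = 410899519/34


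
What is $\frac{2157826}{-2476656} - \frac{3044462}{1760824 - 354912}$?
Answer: $- \frac{660862409149}{217622524392} \approx -3.0367$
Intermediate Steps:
$\frac{2157826}{-2476656} - \frac{3044462}{1760824 - 354912} = 2157826 \left(- \frac{1}{2476656}\right) - \frac{3044462}{1405912} = - \frac{1078913}{1238328} - \frac{1522231}{702956} = - \frac{660862409149}{217622524392}$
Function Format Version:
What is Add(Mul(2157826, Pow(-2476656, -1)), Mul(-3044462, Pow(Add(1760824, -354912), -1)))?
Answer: Rational(-660862409149, 217622524392) ≈ -3.0367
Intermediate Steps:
Add(Mul(2157826, Pow(-2476656, -1)), Mul(-3044462, Pow(Add(1760824, -354912), -1))) = Add(Mul(2157826, Rational(-1, 2476656)), Mul(-3044462, Pow(1405912, -1))) = Add(Rational(-1078913, 1238328), Mul(-3044462, Rational(1, 1405912))) = Add(Rational(-1078913, 1238328), Rational(-1522231, 702956)) = Rational(-660862409149, 217622524392)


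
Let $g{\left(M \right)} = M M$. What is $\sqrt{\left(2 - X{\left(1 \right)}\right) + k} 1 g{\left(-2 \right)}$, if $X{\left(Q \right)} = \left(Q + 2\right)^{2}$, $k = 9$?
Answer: $4 \sqrt{2} \approx 5.6569$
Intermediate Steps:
$g{\left(M \right)} = M^{2}$
$X{\left(Q \right)} = \left(2 + Q\right)^{2}$
$\sqrt{\left(2 - X{\left(1 \right)}\right) + k} 1 g{\left(-2 \right)} = \sqrt{\left(2 - \left(2 + 1\right)^{2}\right) + 9} \cdot 1 \left(-2\right)^{2} = \sqrt{\left(2 - 3^{2}\right) + 9} \cdot 1 \cdot 4 = \sqrt{\left(2 - 9\right) + 9} \cdot 1 \cdot 4 = \sqrt{-7 + 9} \cdot 1 \cdot 4 = \sqrt{2} \cdot 1 \cdot 4 = \sqrt{2} \cdot 4 = 4 \sqrt{2}$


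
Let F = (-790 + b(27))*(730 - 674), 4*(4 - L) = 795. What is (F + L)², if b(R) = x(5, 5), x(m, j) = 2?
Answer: 31432098681/16 ≈ 1.9645e+9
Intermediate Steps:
L = -779/4 (L = 4 - ¼*795 = 4 - 795/4 = -779/4 ≈ -194.75)
b(R) = 2
F = -44128 (F = (-790 + 2)*(730 - 674) = -788*56 = -44128)
(F + L)² = (-44128 - 779/4)² = (-177291/4)² = 31432098681/16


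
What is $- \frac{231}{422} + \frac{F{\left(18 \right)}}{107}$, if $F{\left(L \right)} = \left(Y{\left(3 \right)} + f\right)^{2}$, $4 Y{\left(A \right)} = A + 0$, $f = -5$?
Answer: $- \frac{136757}{361232} \approx -0.37858$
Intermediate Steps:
$Y{\left(A \right)} = \frac{A}{4}$ ($Y{\left(A \right)} = \frac{A + 0}{4} = \frac{A}{4}$)
$F{\left(L \right)} = \frac{289}{16}$ ($F{\left(L \right)} = \left(\frac{1}{4} \cdot 3 - 5\right)^{2} = \left(\frac{3}{4} - 5\right)^{2} = \left(- \frac{17}{4}\right)^{2} = \frac{289}{16}$)
$- \frac{231}{422} + \frac{F{\left(18 \right)}}{107} = - \frac{231}{422} + \frac{289}{16 \cdot 107} = \left(-231\right) \frac{1}{422} + \frac{289}{16} \cdot \frac{1}{107} = - \frac{231}{422} + \frac{289}{1712} = - \frac{136757}{361232}$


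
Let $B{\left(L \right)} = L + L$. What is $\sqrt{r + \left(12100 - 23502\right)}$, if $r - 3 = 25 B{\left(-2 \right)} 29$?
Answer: $i \sqrt{14299} \approx 119.58 i$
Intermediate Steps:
$B{\left(L \right)} = 2 L$
$r = -2897$ ($r = 3 + 25 \cdot 2 \left(-2\right) 29 = 3 + 25 \left(-4\right) 29 = 3 - 2900 = -2897$)
$\sqrt{r + \left(12100 - 23502\right)} = \sqrt{-2897 + \left(12100 - 23502\right)} = \sqrt{-2897 - 11402} = \sqrt{-14299} = i \sqrt{14299}$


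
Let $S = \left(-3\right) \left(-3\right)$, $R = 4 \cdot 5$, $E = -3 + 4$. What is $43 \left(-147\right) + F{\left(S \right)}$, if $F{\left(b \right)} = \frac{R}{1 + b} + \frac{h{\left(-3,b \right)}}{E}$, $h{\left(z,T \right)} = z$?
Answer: $-6322$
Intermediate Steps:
$E = 1$
$R = 20$
$S = 9$
$F{\left(b \right)} = -3 + \frac{20}{1 + b}$ ($F{\left(b \right)} = \frac{20}{1 + b} - \frac{3}{1} = \frac{20}{1 + b} - 3 = -3 + \frac{20}{1 + b}$)
$43 \left(-147\right) + F{\left(S \right)} = 43 \left(-147\right) + \frac{17 - 27}{1 + 9} = -6321 + \frac{17 - 27}{10} = -6321 + \frac{1}{10} \left(-10\right) = -6321 - 1 = -6322$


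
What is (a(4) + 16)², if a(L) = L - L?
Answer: 256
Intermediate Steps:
a(L) = 0
(a(4) + 16)² = (0 + 16)² = 16² = 256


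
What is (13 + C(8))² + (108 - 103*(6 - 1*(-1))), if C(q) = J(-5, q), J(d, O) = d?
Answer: -549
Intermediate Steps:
C(q) = -5
(13 + C(8))² + (108 - 103*(6 - 1*(-1))) = (13 - 5)² + (108 - 103*(6 - 1*(-1))) = 8² + (108 - 103*(6 + 1)) = 64 + (108 - 103*7) = 64 + (108 - 721) = 64 - 613 = -549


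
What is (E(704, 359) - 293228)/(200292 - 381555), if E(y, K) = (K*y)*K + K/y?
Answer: -896747233/1797312 ≈ -498.94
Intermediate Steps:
E(y, K) = K/y + y*K² (E(y, K) = y*K² + K/y = K/y + y*K²)
(E(704, 359) - 293228)/(200292 - 381555) = ((359/704 + 704*359²) - 293228)/(200292 - 381555) = ((359*(1/704) + 704*128881) - 293228)/(-181263) = ((359/704 + 90732224) - 293228)*(-1/181263) = (63875486055/704 - 293228)*(-1/181263) = (63669053543/704)*(-1/181263) = -896747233/1797312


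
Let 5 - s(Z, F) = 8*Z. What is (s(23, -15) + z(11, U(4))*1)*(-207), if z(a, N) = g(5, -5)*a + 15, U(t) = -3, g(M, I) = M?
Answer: 22563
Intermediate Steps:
z(a, N) = 15 + 5*a (z(a, N) = 5*a + 15 = 15 + 5*a)
s(Z, F) = 5 - 8*Z
(s(23, -15) + z(11, U(4))*1)*(-207) = ((5 - 8*23) + (15 + 5*11)*1)*(-207) = ((5 - 184) + (15 + 55)*1)*(-207) = (-179 + 70*1)*(-207) = (-179 + 70)*(-207) = -109*(-207) = 22563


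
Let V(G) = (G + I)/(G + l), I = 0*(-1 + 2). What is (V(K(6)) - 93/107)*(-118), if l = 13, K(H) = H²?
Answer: 83190/5243 ≈ 15.867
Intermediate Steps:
I = 0 (I = 0*1 = 0)
V(G) = G/(13 + G) (V(G) = (G + 0)/(G + 13) = G/(13 + G))
(V(K(6)) - 93/107)*(-118) = (6²/(13 + 6²) - 93/107)*(-118) = (36/(13 + 36) - 93*1/107)*(-118) = (36/49 - 93/107)*(-118) = -705/5243*(-118) = 83190/5243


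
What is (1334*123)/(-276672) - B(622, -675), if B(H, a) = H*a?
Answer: 19360095853/46112 ≈ 4.1985e+5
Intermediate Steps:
(1334*123)/(-276672) - B(622, -675) = (1334*123)/(-276672) - 622*(-675) = 164082*(-1/276672) - 1*(-419850) = -27347/46112 + 419850 = 19360095853/46112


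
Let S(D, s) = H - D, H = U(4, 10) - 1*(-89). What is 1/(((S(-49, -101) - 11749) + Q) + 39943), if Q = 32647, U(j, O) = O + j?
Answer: 1/60993 ≈ 1.6395e-5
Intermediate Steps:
H = 103 (H = (10 + 4) - 1*(-89) = 14 + 89 = 103)
S(D, s) = 103 - D
1/(((S(-49, -101) - 11749) + Q) + 39943) = 1/((((103 - 1*(-49)) - 11749) + 32647) + 39943) = 1/((((103 + 49) - 11749) + 32647) + 39943) = 1/(((152 - 11749) + 32647) + 39943) = 1/((-11597 + 32647) + 39943) = 1/(21050 + 39943) = 1/60993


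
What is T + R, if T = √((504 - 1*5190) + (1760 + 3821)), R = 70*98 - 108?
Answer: 6752 + √895 ≈ 6781.9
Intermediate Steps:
R = 6752 (R = 6860 - 108 = 6752)
T = √895 (T = √((504 - 5190) + 5581) = √(-4686 + 5581) = √895 ≈ 29.917)
T + R = √895 + 6752 = 6752 + √895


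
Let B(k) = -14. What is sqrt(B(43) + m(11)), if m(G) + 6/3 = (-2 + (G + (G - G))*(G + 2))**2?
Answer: sqrt(19865) ≈ 140.94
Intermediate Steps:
m(G) = -2 + (-2 + G*(2 + G))**2 (m(G) = -2 + (-2 + (G + (G - G))*(G + 2))**2 = -2 + (-2 + (G + 0)*(2 + G))**2 = -2 + (-2 + G*(2 + G))**2)
sqrt(B(43) + m(11)) = sqrt(-14 + (-2 + (-2 + 11**2 + 2*11)**2)) = sqrt(-14 + (-2 + (-2 + 121 + 22)**2)) = sqrt(-14 + (-2 + 141**2)) = sqrt(-14 + (-2 + 19881)) = sqrt(-14 + 19879) = sqrt(19865)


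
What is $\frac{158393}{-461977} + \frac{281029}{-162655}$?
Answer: $- \frac{155592347748}{75142868935} \approx -2.0706$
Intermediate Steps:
$\frac{158393}{-461977} + \frac{281029}{-162655} = 158393 \left(- \frac{1}{461977}\right) + 281029 \left(- \frac{1}{162655}\right) = - \frac{158393}{461977} - \frac{281029}{162655} = - \frac{155592347748}{75142868935}$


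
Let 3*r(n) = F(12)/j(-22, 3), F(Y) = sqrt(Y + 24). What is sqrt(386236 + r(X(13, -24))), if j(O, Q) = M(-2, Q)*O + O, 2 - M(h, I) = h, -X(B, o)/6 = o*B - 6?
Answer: 9*sqrt(14424245)/55 ≈ 621.48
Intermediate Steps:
X(B, o) = 36 - 6*B*o (X(B, o) = -6*(o*B - 6) = -6*(B*o - 6) = -6*(-6 + B*o) = 36 - 6*B*o)
M(h, I) = 2 - h
F(Y) = sqrt(24 + Y)
j(O, Q) = 5*O (j(O, Q) = (2 - 1*(-2))*O + O = (2 + 2)*O + O = 4*O + O = 5*O)
r(n) = -1/55 (r(n) = (sqrt(24 + 12)/((5*(-22))))/3 = (sqrt(36)/(-110))/3 = (6*(-1/110))/3 = (1/3)*(-3/55) = -1/55)
sqrt(386236 + r(X(13, -24))) = sqrt(386236 - 1/55) = sqrt(21242979/55) = 9*sqrt(14424245)/55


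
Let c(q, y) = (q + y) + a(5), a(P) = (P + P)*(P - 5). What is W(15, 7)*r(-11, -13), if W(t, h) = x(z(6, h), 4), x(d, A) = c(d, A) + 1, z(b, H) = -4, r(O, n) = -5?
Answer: -5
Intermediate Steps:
a(P) = 2*P*(-5 + P) (a(P) = (2*P)*(-5 + P) = 2*P*(-5 + P))
c(q, y) = q + y (c(q, y) = (q + y) + 2*5*(-5 + 5) = (q + y) + 2*5*0 = (q + y) + 0 = q + y)
x(d, A) = 1 + A + d (x(d, A) = (d + A) + 1 = (A + d) + 1 = 1 + A + d)
W(t, h) = 1 (W(t, h) = 1 + 4 - 4 = 1)
W(15, 7)*r(-11, -13) = 1*(-5) = -5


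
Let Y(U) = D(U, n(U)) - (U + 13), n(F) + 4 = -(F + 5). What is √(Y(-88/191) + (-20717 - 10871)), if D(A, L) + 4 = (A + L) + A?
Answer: I*√31614 ≈ 177.8*I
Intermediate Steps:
n(F) = -9 - F (n(F) = -4 - (F + 5) = -4 - (5 + F) = -4 + (-5 - F) = -9 - F)
D(A, L) = -4 + L + 2*A (D(A, L) = -4 + ((A + L) + A) = -4 + (L + 2*A) = -4 + L + 2*A)
Y(U) = -26 (Y(U) = (-4 + (-9 - U) + 2*U) - (U + 13) = (-13 + U) - (13 + U) = (-13 + U) + (-13 - U) = -26)
√(Y(-88/191) + (-20717 - 10871)) = √(-26 + (-20717 - 10871)) = √(-26 - 31588) = √(-31614) = I*√31614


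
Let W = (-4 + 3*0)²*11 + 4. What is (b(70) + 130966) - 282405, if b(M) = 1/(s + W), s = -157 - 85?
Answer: -9389219/62 ≈ -1.5144e+5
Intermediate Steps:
s = -242
W = 180 (W = (-4 + 0)²*11 + 4 = (-4)²*11 + 4 = 16*11 + 4 = 176 + 4 = 180)
b(M) = -1/62 (b(M) = 1/(-242 + 180) = 1/(-62) = -1/62)
(b(70) + 130966) - 282405 = (-1/62 + 130966) - 282405 = 8119891/62 - 282405 = -9389219/62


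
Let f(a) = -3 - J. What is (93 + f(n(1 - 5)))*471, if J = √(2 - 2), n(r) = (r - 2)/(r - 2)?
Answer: 42390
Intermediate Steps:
n(r) = 1 (n(r) = (-2 + r)/(-2 + r) = 1)
J = 0 (J = √0 = 0)
f(a) = -3 (f(a) = -3 - 1*0 = -3 + 0 = -3)
(93 + f(n(1 - 5)))*471 = (93 - 3)*471 = 90*471 = 42390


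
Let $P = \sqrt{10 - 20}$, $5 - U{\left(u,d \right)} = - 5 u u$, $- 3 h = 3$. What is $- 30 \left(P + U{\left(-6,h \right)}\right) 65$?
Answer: $-360750 - 1950 i \sqrt{10} \approx -3.6075 \cdot 10^{5} - 6166.4 i$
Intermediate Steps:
$h = -1$ ($h = \left(- \frac{1}{3}\right) 3 = -1$)
$U{\left(u,d \right)} = 5 + 5 u^{2}$ ($U{\left(u,d \right)} = 5 - - 5 u u = 5 - - 5 u^{2} = 5 + 5 u^{2}$)
$P = i \sqrt{10}$ ($P = \sqrt{-10} = i \sqrt{10} \approx 3.1623 i$)
$- 30 \left(P + U{\left(-6,h \right)}\right) 65 = - 30 \left(i \sqrt{10} + \left(5 + 5 \left(-6\right)^{2}\right)\right) 65 = - 30 \left(i \sqrt{10} + \left(5 + 5 \cdot 36\right)\right) 65 = - 30 \left(i \sqrt{10} + \left(5 + 180\right)\right) 65 = - 30 \left(i \sqrt{10} + 185\right) 65 = - 30 \left(185 + i \sqrt{10}\right) 65 = \left(-5550 - 30 i \sqrt{10}\right) 65 = -360750 - 1950 i \sqrt{10}$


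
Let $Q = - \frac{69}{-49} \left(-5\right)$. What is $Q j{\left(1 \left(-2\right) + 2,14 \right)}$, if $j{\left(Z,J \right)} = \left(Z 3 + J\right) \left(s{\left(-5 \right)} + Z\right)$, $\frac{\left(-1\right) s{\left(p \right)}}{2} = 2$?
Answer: $\frac{2760}{7} \approx 394.29$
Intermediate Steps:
$s{\left(p \right)} = -4$ ($s{\left(p \right)} = \left(-2\right) 2 = -4$)
$j{\left(Z,J \right)} = \left(-4 + Z\right) \left(J + 3 Z\right)$ ($j{\left(Z,J \right)} = \left(Z 3 + J\right) \left(-4 + Z\right) = \left(3 Z + J\right) \left(-4 + Z\right) = \left(J + 3 Z\right) \left(-4 + Z\right) = \left(-4 + Z\right) \left(J + 3 Z\right)$)
$Q = - \frac{345}{49}$ ($Q = \left(-69\right) \left(- \frac{1}{49}\right) \left(-5\right) = \frac{69}{49} \left(-5\right) = - \frac{345}{49} \approx -7.0408$)
$Q j{\left(1 \left(-2\right) + 2,14 \right)} = - \frac{345 \left(- 12 \left(1 \left(-2\right) + 2\right) - 56 + 3 \left(1 \left(-2\right) + 2\right)^{2} + 14 \left(1 \left(-2\right) + 2\right)\right)}{49} = - \frac{345 \left(- 12 \left(-2 + 2\right) - 56 + 3 \left(-2 + 2\right)^{2} + 14 \left(-2 + 2\right)\right)}{49} = - \frac{345 \left(\left(-12\right) 0 - 56 + 3 \cdot 0^{2} + 14 \cdot 0\right)}{49} = - \frac{345 \left(0 - 56 + 3 \cdot 0 + 0\right)}{49} = - \frac{345 \left(0 - 56 + 0 + 0\right)}{49} = \left(- \frac{345}{49}\right) \left(-56\right) = \frac{2760}{7}$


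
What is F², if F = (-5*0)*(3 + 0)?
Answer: 0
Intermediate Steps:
F = 0 (F = 0*3 = 0)
F² = 0² = 0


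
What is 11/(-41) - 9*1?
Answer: -380/41 ≈ -9.2683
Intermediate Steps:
11/(-41) - 9*1 = 11*(-1/41) - 9 = -11/41 - 9 = -380/41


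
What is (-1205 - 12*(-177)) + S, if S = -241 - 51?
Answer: 627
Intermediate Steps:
S = -292
(-1205 - 12*(-177)) + S = (-1205 - 12*(-177)) - 292 = (-1205 + 2124) - 292 = 919 - 292 = 627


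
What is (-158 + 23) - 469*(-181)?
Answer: 84754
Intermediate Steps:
(-158 + 23) - 469*(-181) = -135 + 84889 = 84754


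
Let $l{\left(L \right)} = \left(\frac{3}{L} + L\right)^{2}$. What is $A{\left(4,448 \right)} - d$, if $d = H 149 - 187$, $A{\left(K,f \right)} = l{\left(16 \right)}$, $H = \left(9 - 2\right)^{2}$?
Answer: $- \frac{1754103}{256} \approx -6852.0$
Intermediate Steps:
$H = 49$ ($H = 7^{2} = 49$)
$l{\left(L \right)} = \left(L + \frac{3}{L}\right)^{2}$
$A{\left(K,f \right)} = \frac{67081}{256}$ ($A{\left(K,f \right)} = \frac{\left(3 + 16^{2}\right)^{2}}{256} = \frac{\left(3 + 256\right)^{2}}{256} = \frac{259^{2}}{256} = \frac{1}{256} \cdot 67081 = \frac{67081}{256}$)
$d = 7114$ ($d = 49 \cdot 149 - 187 = 7301 - 187 = 7114$)
$A{\left(4,448 \right)} - d = \frac{67081}{256} - 7114 = - \frac{1754103}{256}$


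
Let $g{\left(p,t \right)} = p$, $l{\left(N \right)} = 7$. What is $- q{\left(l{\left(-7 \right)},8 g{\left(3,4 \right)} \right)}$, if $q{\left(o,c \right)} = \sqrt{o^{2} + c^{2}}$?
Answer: $-25$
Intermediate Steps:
$q{\left(o,c \right)} = \sqrt{c^{2} + o^{2}}$
$- q{\left(l{\left(-7 \right)},8 g{\left(3,4 \right)} \right)} = - \sqrt{\left(8 \cdot 3\right)^{2} + 7^{2}} = - \sqrt{24^{2} + 49} = - \sqrt{576 + 49} = - \sqrt{625} = \left(-1\right) 25 = -25$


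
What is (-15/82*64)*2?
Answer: -960/41 ≈ -23.415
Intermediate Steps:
(-15/82*64)*2 = (-15*1/82*64)*2 = -15/82*64*2 = -480/41*2 = -960/41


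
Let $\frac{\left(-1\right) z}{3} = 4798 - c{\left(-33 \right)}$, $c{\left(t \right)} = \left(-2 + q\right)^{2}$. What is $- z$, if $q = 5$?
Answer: $14367$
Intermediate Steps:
$c{\left(t \right)} = 9$ ($c{\left(t \right)} = \left(-2 + 5\right)^{2} = 3^{2} = 9$)
$z = -14367$ ($z = - 3 \left(4798 - 9\right) = \left(-3\right) 4789 = -14367$)
$- z = \left(-1\right) \left(-14367\right) = 14367$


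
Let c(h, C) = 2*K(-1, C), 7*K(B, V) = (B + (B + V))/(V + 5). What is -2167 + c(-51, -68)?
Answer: -136501/63 ≈ -2166.7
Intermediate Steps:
K(B, V) = (V + 2*B)/(7*(5 + V)) (K(B, V) = ((B + (B + V))/(V + 5))/7 = ((V + 2*B)/(5 + V))/7 = (V + 2*B)/(7*(5 + V)))
c(h, C) = 2*(-2 + C)/(7*(5 + C)) (c(h, C) = 2*((C + 2*(-1))/(7*(5 + C))) = 2*((C - 2)/(7*(5 + C))) = 2*((-2 + C)/(7*(5 + C))) = 2*(-2 + C)/(7*(5 + C)))
-2167 + c(-51, -68) = -2167 + 2*(-2 - 68)/(7*(5 - 68)) = -2167 + (2/7)*(-70)/(-63) = -2167 + (2/7)*(-1/63)*(-70) = -2167 + 20/63 = -136501/63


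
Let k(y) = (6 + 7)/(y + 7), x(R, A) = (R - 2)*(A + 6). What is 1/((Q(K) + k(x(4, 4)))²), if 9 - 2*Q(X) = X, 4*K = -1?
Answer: 46656/1216609 ≈ 0.038349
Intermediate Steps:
K = -¼ (K = (¼)*(-1) = -¼ ≈ -0.25000)
Q(X) = 9/2 - X/2
x(R, A) = (-2 + R)*(6 + A)
k(y) = 13/(7 + y)
1/((Q(K) + k(x(4, 4)))²) = 1/(((9/2 - ½*(-¼)) + 13/(7 + (-12 - 2*4 + 6*4 + 4*4)))²) = 1/(((9/2 + ⅛) + 13/(7 + (-12 - 8 + 24 + 16)))²) = 1/((37/8 + 13/(7 + 20))²) = 1/((37/8 + 13/27)²) = 1/((1103/216)²) = 1/(1216609/46656) = 46656/1216609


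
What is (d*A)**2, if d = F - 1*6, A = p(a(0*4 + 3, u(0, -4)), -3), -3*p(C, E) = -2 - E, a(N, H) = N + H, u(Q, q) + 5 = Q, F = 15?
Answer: 9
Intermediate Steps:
u(Q, q) = -5 + Q
a(N, H) = H + N
p(C, E) = 2/3 + E/3 (p(C, E) = -(-2 - E)/3 = 2/3 + E/3)
A = -1/3 (A = 2/3 + (1/3)*(-3) = 2/3 - 1 = -1/3 ≈ -0.33333)
d = 9 (d = 15 - 1*6 = 15 - 6 = 9)
(d*A)**2 = (9*(-1/3))**2 = (-3)**2 = 9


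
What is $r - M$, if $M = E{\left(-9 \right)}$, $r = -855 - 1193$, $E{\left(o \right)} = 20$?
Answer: $-2068$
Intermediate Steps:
$r = -2048$ ($r = -855 - 1193 = -2048$)
$M = 20$
$r - M = -2048 - 20 = -2068$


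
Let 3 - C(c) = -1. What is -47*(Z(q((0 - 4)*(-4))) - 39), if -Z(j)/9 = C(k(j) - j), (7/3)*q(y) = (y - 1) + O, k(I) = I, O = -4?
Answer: 3525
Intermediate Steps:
C(c) = 4 (C(c) = 3 - 1*(-1) = 3 + 1 = 4)
q(y) = -15/7 + 3*y/7 (q(y) = 3*((y - 1) - 4)/7 = 3*((-1 + y) - 4)/7 = 3*(-5 + y)/7 = -15/7 + 3*y/7)
Z(j) = -36 (Z(j) = -9*4 = -36)
-47*(Z(q((0 - 4)*(-4))) - 39) = -47*(-36 - 39) = -47*(-75) = 3525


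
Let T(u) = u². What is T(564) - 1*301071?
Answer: 17025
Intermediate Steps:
T(564) - 1*301071 = 564² - 1*301071 = 318096 - 301071 = 17025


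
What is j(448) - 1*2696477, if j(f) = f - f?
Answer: -2696477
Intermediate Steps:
j(f) = 0
j(448) - 1*2696477 = 0 - 1*2696477 = 0 - 2696477 = -2696477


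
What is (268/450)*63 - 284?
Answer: -6162/25 ≈ -246.48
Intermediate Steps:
(268/450)*63 - 284 = (268*(1/450))*63 - 284 = (134/225)*63 - 284 = 938/25 - 284 = -6162/25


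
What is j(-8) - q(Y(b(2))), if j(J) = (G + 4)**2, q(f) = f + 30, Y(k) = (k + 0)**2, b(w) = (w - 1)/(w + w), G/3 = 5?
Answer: 5295/16 ≈ 330.94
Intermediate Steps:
G = 15 (G = 3*5 = 15)
b(w) = (-1 + w)/(2*w) (b(w) = (-1 + w)/((2*w)) = (-1 + w)*(1/(2*w)) = (-1 + w)/(2*w))
Y(k) = k**2
q(f) = 30 + f
j(J) = 361 (j(J) = (15 + 4)**2 = 19**2 = 361)
j(-8) - q(Y(b(2))) = 361 - (30 + ((1/2)*(-1 + 2)/2)**2) = 361 - (30 + ((1/2)*(1/2)*1)**2) = 361 - (30 + (1/4)**2) = 361 - (30 + 1/16) = 361 - 1*481/16 = 361 - 481/16 = 5295/16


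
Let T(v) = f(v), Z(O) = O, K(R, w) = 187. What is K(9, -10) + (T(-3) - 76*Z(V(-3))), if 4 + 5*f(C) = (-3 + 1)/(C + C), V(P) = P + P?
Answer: 9634/15 ≈ 642.27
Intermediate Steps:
V(P) = 2*P
f(C) = -⅘ - 1/(5*C) (f(C) = -⅘ + ((-3 + 1)/(C + C))/5 = -⅘ + (-2*1/(2*C))/5 = -⅘ + (-1/C)/5 = -⅘ - 1/(5*C))
T(v) = (-1 - 4*v)/(5*v)
K(9, -10) + (T(-3) - 76*Z(V(-3))) = 187 + ((⅕)*(-1 - 4*(-3))/(-3) - 152*(-3)) = 187 + ((⅕)*(-⅓)*(-1 + 12) - 76*(-6)) = 187 + ((⅕)*(-⅓)*11 + 456) = 187 + (-11/15 + 456) = 187 + 6829/15 = 9634/15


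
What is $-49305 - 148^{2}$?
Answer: $-71209$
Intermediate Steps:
$-49305 - 148^{2} = -49305 - 21904 = -71209$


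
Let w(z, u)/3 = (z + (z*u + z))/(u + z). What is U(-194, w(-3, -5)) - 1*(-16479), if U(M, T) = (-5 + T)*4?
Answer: 32891/2 ≈ 16446.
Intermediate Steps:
w(z, u) = 3*(2*z + u*z)/(u + z) (w(z, u) = 3*((z + (z*u + z))/(u + z)) = 3*((z + (u*z + z))/(u + z)) = 3*((z + (z + u*z))/(u + z)) = 3*((2*z + u*z)/(u + z)) = 3*(2*z + u*z)/(u + z))
U(M, T) = -20 + 4*T
U(-194, w(-3, -5)) - 1*(-16479) = (-20 + 4*(3*(-3)*(2 - 5)/(-5 - 3))) - 1*(-16479) = (-20 + 4*(3*(-3)*(-3)/(-8))) + 16479 = (-20 + 4*(3*(-3)*(-⅛)*(-3))) + 16479 = (-20 + 4*(-27/8)) + 16479 = (-20 - 27/2) + 16479 = -67/2 + 16479 = 32891/2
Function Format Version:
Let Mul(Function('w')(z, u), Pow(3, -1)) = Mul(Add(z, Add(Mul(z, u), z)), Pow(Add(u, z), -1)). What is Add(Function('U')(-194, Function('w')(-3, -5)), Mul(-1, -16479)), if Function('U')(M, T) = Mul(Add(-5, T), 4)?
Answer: Rational(32891, 2) ≈ 16446.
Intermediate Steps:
Function('w')(z, u) = Mul(3, Pow(Add(u, z), -1), Add(Mul(2, z), Mul(u, z))) (Function('w')(z, u) = Mul(3, Mul(Add(z, Add(Mul(z, u), z)), Pow(Add(u, z), -1))) = Mul(3, Mul(Add(z, Add(Mul(u, z), z)), Pow(Add(u, z), -1))) = Mul(3, Mul(Add(z, Add(z, Mul(u, z))), Pow(Add(u, z), -1))) = Mul(3, Mul(Add(Mul(2, z), Mul(u, z)), Pow(Add(u, z), -1))) = Mul(3, Mul(Pow(Add(u, z), -1), Add(Mul(2, z), Mul(u, z)))) = Mul(3, Pow(Add(u, z), -1), Add(Mul(2, z), Mul(u, z))))
Function('U')(M, T) = Add(-20, Mul(4, T))
Add(Function('U')(-194, Function('w')(-3, -5)), Mul(-1, -16479)) = Add(Add(-20, Mul(4, Mul(3, -3, Pow(Add(-5, -3), -1), Add(2, -5)))), Mul(-1, -16479)) = Add(Add(-20, Mul(4, Mul(3, -3, Pow(-8, -1), -3))), 16479) = Add(Add(-20, Mul(4, Mul(3, -3, Rational(-1, 8), -3))), 16479) = Add(Add(-20, Mul(4, Rational(-27, 8))), 16479) = Add(Add(-20, Rational(-27, 2)), 16479) = Add(Rational(-67, 2), 16479) = Rational(32891, 2)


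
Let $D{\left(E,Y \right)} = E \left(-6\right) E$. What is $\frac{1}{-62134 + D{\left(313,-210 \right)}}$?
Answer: $- \frac{1}{649948} \approx -1.5386 \cdot 10^{-6}$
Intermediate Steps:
$D{\left(E,Y \right)} = - 6 E^{2}$ ($D{\left(E,Y \right)} = - 6 E E = - 6 E^{2}$)
$\frac{1}{-62134 + D{\left(313,-210 \right)}} = \frac{1}{-62134 - 6 \cdot 313^{2}} = \frac{1}{-62134 - 587814} = \frac{1}{-649948} = - \frac{1}{649948}$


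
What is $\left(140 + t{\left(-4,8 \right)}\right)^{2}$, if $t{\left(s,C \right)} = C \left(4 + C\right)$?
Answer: $55696$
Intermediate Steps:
$\left(140 + t{\left(-4,8 \right)}\right)^{2} = \left(140 + 8 \left(4 + 8\right)\right)^{2} = \left(140 + 8 \cdot 12\right)^{2} = \left(140 + 96\right)^{2} = 236^{2} = 55696$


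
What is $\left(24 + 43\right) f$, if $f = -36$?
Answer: $-2412$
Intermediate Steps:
$\left(24 + 43\right) f = \left(24 + 43\right) \left(-36\right) = 67 \left(-36\right) = -2412$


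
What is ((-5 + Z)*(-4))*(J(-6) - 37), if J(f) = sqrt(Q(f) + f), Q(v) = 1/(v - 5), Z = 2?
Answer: -444 + 12*I*sqrt(737)/11 ≈ -444.0 + 29.616*I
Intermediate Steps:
Q(v) = 1/(-5 + v)
J(f) = sqrt(f + 1/(-5 + f)) (J(f) = sqrt(1/(-5 + f) + f) = sqrt(f + 1/(-5 + f)))
((-5 + Z)*(-4))*(J(-6) - 37) = ((-5 + 2)*(-4))*(sqrt((1 - 6*(-5 - 6))/(-5 - 6)) - 37) = (-3*(-4))*(sqrt((1 - 6*(-11))/(-11)) - 37) = 12*(sqrt(-(1 + 66)/11) - 37) = 12*(sqrt(-1/11*67) - 37) = 12*(sqrt(-67/11) - 37) = 12*(I*sqrt(737)/11 - 37) = 12*(-37 + I*sqrt(737)/11) = -444 + 12*I*sqrt(737)/11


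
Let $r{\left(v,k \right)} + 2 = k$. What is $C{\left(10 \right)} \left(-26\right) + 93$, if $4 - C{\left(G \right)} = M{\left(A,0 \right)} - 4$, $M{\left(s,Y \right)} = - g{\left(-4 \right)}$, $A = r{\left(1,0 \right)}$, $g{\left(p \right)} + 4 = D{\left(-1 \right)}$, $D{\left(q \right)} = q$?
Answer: $15$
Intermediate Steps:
$r{\left(v,k \right)} = -2 + k$
$g{\left(p \right)} = -5$ ($g{\left(p \right)} = -4 - 1 = -5$)
$A = -2$ ($A = -2 + 0 = -2$)
$M{\left(s,Y \right)} = 5$ ($M{\left(s,Y \right)} = \left(-1\right) \left(-5\right) = 5$)
$C{\left(G \right)} = 3$ ($C{\left(G \right)} = 4 - \left(5 - 4\right) = 4 - 1 = 3$)
$C{\left(10 \right)} \left(-26\right) + 93 = 3 \left(-26\right) + 93 = -78 + 93 = 15$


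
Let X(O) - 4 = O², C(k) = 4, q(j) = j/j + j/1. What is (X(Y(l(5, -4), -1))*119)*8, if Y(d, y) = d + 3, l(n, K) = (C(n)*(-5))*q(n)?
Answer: 13035736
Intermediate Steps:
q(j) = 1 + j (q(j) = 1 + j*1 = 1 + j)
l(n, K) = -20 - 20*n (l(n, K) = (4*(-5))*(1 + n) = -20*(1 + n) = -20 - 20*n)
Y(d, y) = 3 + d
X(O) = 4 + O²
(X(Y(l(5, -4), -1))*119)*8 = ((4 + (3 + (-20 - 20*5))²)*119)*8 = ((4 + (3 + (-20 - 100))²)*119)*8 = ((4 + (3 - 120)²)*119)*8 = ((4 + (-117)²)*119)*8 = ((4 + 13689)*119)*8 = (13693*119)*8 = 1629467*8 = 13035736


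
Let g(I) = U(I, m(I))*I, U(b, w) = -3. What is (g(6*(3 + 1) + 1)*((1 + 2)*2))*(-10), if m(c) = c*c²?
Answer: 4500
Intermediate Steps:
m(c) = c³
g(I) = -3*I
(g(6*(3 + 1) + 1)*((1 + 2)*2))*(-10) = ((-3*(6*(3 + 1) + 1))*((1 + 2)*2))*(-10) = ((-3*(6*4 + 1))*(3*2))*(-10) = (-3*(24 + 1)*6)*(-10) = (-3*25*6)*(-10) = -75*6*(-10) = -450*(-10) = 4500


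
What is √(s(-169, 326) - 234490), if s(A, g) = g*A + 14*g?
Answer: 2*I*√71255 ≈ 533.87*I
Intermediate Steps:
s(A, g) = 14*g + A*g (s(A, g) = A*g + 14*g = 14*g + A*g)
√(s(-169, 326) - 234490) = √(326*(14 - 169) - 234490) = √(326*(-155) - 234490) = √(-50530 - 234490) = √(-285020) = 2*I*√71255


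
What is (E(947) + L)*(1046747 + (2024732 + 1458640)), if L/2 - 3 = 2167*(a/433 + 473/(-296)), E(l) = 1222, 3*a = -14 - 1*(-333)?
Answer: -4035253534414355/192252 ≈ -2.0989e+10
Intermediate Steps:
a = 319/3 (a = (-14 - 1*(-333))/3 = (-14 + 333)/3 = (⅓)*319 = 319/3 ≈ 106.33)
L = -1125692989/192252 (L = 6 + 2*(2167*((319/3)/433 + 473/(-296))) = 6 + 2*(2167*((319/3)*(1/433) + 473*(-1/296))) = 6 + 2*(2167*(319/1299 - 473/296)) = 6 + 2*(2167*(-520003/384504)) = 6 + 2*(-1126846501/384504) = 6 - 1126846501/192252 = -1125692989/192252 ≈ -5855.3)
(E(947) + L)*(1046747 + (2024732 + 1458640)) = (1222 - 1125692989/192252)*(1046747 + (2024732 + 1458640)) = -890761045*(1046747 + 3483372)/192252 = -890761045/192252*4530119 = -4035253534414355/192252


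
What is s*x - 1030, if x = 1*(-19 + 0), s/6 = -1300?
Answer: 147170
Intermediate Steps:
s = -7800 (s = 6*(-1300) = -7800)
x = -19 (x = 1*(-19) = -19)
s*x - 1030 = -7800*(-19) - 1030 = 148200 - 1030 = 147170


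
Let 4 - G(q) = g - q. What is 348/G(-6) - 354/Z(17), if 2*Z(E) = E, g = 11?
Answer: -15120/221 ≈ -68.416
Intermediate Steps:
Z(E) = E/2
G(q) = -7 + q (G(q) = 4 - (11 - q) = 4 + (-11 + q) = -7 + q)
348/G(-6) - 354/Z(17) = 348/(-7 - 6) - 354/((½)*17) = 348/(-13) - 354/17/2 = 348*(-1/13) - 354*2/17 = -348/13 - 708/17 = -15120/221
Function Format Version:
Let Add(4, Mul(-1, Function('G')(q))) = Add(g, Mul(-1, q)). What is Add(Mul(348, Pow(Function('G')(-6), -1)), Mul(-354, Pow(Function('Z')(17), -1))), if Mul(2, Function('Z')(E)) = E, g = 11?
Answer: Rational(-15120, 221) ≈ -68.416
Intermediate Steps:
Function('Z')(E) = Mul(Rational(1, 2), E)
Function('G')(q) = Add(-7, q) (Function('G')(q) = Add(4, Mul(-1, Add(11, Mul(-1, q)))) = Add(4, Add(-11, q)) = Add(-7, q))
Add(Mul(348, Pow(Function('G')(-6), -1)), Mul(-354, Pow(Function('Z')(17), -1))) = Add(Mul(348, Pow(Add(-7, -6), -1)), Mul(-354, Pow(Mul(Rational(1, 2), 17), -1))) = Add(Mul(348, Pow(-13, -1)), Mul(-354, Pow(Rational(17, 2), -1))) = Add(Mul(348, Rational(-1, 13)), Mul(-354, Rational(2, 17))) = Add(Rational(-348, 13), Rational(-708, 17)) = Rational(-15120, 221)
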